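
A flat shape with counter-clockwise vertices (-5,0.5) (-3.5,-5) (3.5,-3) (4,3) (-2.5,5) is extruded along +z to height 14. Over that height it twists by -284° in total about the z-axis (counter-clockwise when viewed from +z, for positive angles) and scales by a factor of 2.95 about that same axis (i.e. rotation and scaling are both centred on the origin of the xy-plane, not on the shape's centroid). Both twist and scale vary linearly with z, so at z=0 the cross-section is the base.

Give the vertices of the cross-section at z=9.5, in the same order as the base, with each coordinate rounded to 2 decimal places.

t = z/height = 9.5/14 = 0.678571
s = 1 + (scale-1)·z/height = 1 + (2.95-1)·9.5/14 = 2.323214
θ = twist·z/height = -284°·9.5/14 = -192.7143° = -3.363499 rad
cos θ = -0.975480, sin θ = 0.220089 (intermediates below are computed at full precision and shown rounded to 5 d.p.)
v1: (-5,0.5) → rotate → (4.76735,-1.58819) → ×s → (11.07558,-3.68970) → (11.08,-3.69)
v2: (-3.5,-5) → rotate → (4.51463,4.10709) → ×s → (10.48844,9.54164) → (10.49,9.54)
v3: (3.5,-3) → rotate → (-2.75391,3.69675) → ×s → (-6.39792,8.58835) → (-6.40,8.59)
v4: (4,3) → rotate → (-4.56219,-2.04608) → ×s → (-10.59894,-4.75349) → (-10.60,-4.75)
v5: (-2.5,5) → rotate → (1.33825,-5.42762) → ×s → (3.10905,-12.60953) → (3.11,-12.61)

Cross-section at z=9.5: (11.08,-3.69) (10.49,9.54) (-6.40,8.59) (-10.60,-4.75) (3.11,-12.61)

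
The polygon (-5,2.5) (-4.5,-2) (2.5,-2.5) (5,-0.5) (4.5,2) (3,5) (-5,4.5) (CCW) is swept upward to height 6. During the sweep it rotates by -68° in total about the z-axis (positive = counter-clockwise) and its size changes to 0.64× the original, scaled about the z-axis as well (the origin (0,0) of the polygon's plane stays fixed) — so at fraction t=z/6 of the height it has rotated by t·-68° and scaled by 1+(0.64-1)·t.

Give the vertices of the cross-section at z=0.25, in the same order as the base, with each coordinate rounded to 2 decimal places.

t = z/height = 0.25/6 = 0.0416667
s = 1 + (scale-1)·z/height = 1 + (0.64-1)·0.25/6 = 0.985000
θ = twist·z/height = -68°·0.25/6 = -2.8333° = -0.049451 rad
cos θ = 0.998778, sin θ = -0.049431 (intermediates below are computed at full precision and shown rounded to 5 d.p.)
v1: (-5,2.5) → rotate → (-4.87031,2.74410) → ×s → (-4.79726,2.70294) → (-4.80,2.70)
v2: (-4.5,-2) → rotate → (-4.59336,-1.77512) → ×s → (-4.52446,-1.74849) → (-4.52,-1.75)
v3: (2.5,-2.5) → rotate → (2.37337,-2.62052) → ×s → (2.33777,-2.58121) → (2.34,-2.58)
v4: (5,-0.5) → rotate → (4.96917,-0.74654) → ×s → (4.89463,-0.73534) → (4.89,-0.74)
v5: (4.5,2) → rotate → (4.59336,1.77512) → ×s → (4.52446,1.74849) → (4.52,1.75)
v6: (3,5) → rotate → (3.24349,4.84560) → ×s → (3.19483,4.77291) → (3.19,4.77)
v7: (-5,4.5) → rotate → (-4.77145,4.74165) → ×s → (-4.69988,4.67053) → (-4.70,4.67)

Cross-section at z=0.25: (-4.80,2.70) (-4.52,-1.75) (2.34,-2.58) (4.89,-0.74) (4.52,1.75) (3.19,4.77) (-4.70,4.67)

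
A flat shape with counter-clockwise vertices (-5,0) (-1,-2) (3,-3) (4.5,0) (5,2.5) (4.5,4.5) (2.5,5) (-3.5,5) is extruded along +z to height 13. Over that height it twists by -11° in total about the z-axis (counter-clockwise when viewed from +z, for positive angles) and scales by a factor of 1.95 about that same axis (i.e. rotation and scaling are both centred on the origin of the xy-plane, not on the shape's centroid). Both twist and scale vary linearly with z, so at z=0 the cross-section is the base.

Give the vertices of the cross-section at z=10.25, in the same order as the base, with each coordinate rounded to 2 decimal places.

t = z/height = 10.25/13 = 0.788462
s = 1 + (scale-1)·z/height = 1 + (1.95-1)·10.25/13 = 1.749038
θ = twist·z/height = -11°·10.25/13 = -8.6731° = -0.151374 rad
cos θ = 0.988565, sin θ = -0.150796 (intermediates below are computed at full precision and shown rounded to 5 d.p.)
v1: (-5,0) → rotate → (-4.94282,0.75398) → ×s → (-8.64519,1.31874) → (-8.65,1.32)
v2: (-1,-2) → rotate → (-1.29016,-1.82633) → ×s → (-2.25654,-3.19433) → (-2.26,-3.19)
v3: (3,-3) → rotate → (2.51331,-3.41808) → ×s → (4.39587,-5.97836) → (4.40,-5.98)
v4: (4.5,0) → rotate → (4.44854,-0.67858) → ×s → (7.78067,-1.18687) → (7.78,-1.19)
v5: (5,2.5) → rotate → (5.31982,1.71743) → ×s → (9.30456,3.00385) → (9.30,3.00)
v6: (4.5,4.5) → rotate → (5.12713,3.76996) → ×s → (8.96754,6.59380) → (8.97,6.59)
v7: (2.5,5) → rotate → (3.22539,4.56583) → ×s → (5.64134,7.98582) → (5.64,7.99)
v8: (-3.5,5) → rotate → (-2.70600,5.47061) → ×s → (-4.73289,9.56831) → (-4.73,9.57)

Cross-section at z=10.25: (-8.65,1.32) (-2.26,-3.19) (4.40,-5.98) (7.78,-1.19) (9.30,3.00) (8.97,6.59) (5.64,7.99) (-4.73,9.57)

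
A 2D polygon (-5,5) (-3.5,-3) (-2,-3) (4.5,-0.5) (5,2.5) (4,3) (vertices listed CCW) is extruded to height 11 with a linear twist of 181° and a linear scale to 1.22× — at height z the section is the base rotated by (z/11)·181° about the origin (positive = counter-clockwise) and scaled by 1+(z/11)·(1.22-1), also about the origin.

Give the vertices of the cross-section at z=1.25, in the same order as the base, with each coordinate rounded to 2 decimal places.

Cross-section at z=1.25: (-6.60,3.00) (-2.28,-4.14) (-0.84,-3.60) (4.50,1.14) (3.90,4.20) (2.76,4.32)

t = z/height = 1.25/11 = 0.113636
s = 1 + (scale-1)·z/height = 1 + (1.22-1)·1.25/11 = 1.025000
θ = twist·z/height = 181°·1.25/11 = 20.5682° = 0.358982 rad
cos θ = 0.936255, sin θ = 0.351322 (intermediates below are computed at full precision and shown rounded to 5 d.p.)
v1: (-5,5) → rotate → (-6.43788,2.92467) → ×s → (-6.59883,2.99778) → (-6.60,3.00)
v2: (-3.5,-3) → rotate → (-2.22293,-4.03839) → ×s → (-2.27850,-4.13935) → (-2.28,-4.14)
v3: (-2,-3) → rotate → (-0.81854,-3.51141) → ×s → (-0.83901,-3.59919) → (-0.84,-3.60)
v4: (4.5,-0.5) → rotate → (4.38881,1.11282) → ×s → (4.49853,1.14064) → (4.50,1.14)
v5: (5,2.5) → rotate → (3.80297,4.09725) → ×s → (3.89804,4.19968) → (3.90,4.20)
v6: (4,3) → rotate → (2.69105,4.21405) → ×s → (2.75833,4.31940) → (2.76,4.32)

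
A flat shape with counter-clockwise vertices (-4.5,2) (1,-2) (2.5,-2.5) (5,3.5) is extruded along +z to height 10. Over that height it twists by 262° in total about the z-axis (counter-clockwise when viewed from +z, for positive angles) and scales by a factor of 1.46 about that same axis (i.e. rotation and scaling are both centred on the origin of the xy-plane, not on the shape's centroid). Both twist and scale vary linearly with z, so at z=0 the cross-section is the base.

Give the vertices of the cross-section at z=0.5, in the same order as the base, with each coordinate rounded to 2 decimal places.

Cross-section at z=0.5: (-4.95,0.95) (1.46,-1.76) (3.07,-1.91) (4.17,4.65)

t = z/height = 0.5/10 = 0.05
s = 1 + (scale-1)·z/height = 1 + (1.46-1)·0.5/10 = 1.023000
θ = twist·z/height = 262°·0.5/10 = 13.1000° = 0.228638 rad
cos θ = 0.973976, sin θ = 0.226651 (intermediates below are computed at full precision and shown rounded to 5 d.p.)
v1: (-4.5,2) → rotate → (-4.83619,0.92802) → ×s → (-4.94743,0.94937) → (-4.95,0.95)
v2: (1,-2) → rotate → (1.42728,-1.72130) → ×s → (1.46011,-1.76089) → (1.46,-1.76)
v3: (2.5,-2.5) → rotate → (3.00157,-1.86831) → ×s → (3.07060,-1.91128) → (3.07,-1.91)
v4: (5,3.5) → rotate → (4.07660,4.54217) → ×s → (4.17036,4.64664) → (4.17,4.65)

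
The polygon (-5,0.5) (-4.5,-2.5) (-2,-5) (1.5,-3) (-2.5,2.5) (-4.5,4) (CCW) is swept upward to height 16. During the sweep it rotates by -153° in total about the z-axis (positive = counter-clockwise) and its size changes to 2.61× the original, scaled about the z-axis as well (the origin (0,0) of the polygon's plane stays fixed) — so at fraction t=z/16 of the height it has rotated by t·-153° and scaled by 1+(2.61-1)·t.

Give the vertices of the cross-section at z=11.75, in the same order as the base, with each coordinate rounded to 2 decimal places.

Cross-section at z=11.75: (5.16,9.68) (-1.31,11.16) (-8.43,8.19) (-7.30,-0.54) (7.12,2.97) (11.81,5.76)

t = z/height = 11.75/16 = 0.734375
s = 1 + (scale-1)·z/height = 1 + (2.61-1)·11.75/16 = 2.182344
θ = twist·z/height = -153°·11.75/16 = -112.3594° = -1.961041 rad
cos θ = -0.380415, sin θ = -0.924816 (intermediates below are computed at full precision and shown rounded to 5 d.p.)
v1: (-5,0.5) → rotate → (2.36448,4.43387) → ×s → (5.16011,9.67623) → (5.16,9.68)
v2: (-4.5,-2.5) → rotate → (-0.60017,5.11271) → ×s → (-1.30979,11.15769) → (-1.31,11.16)
v3: (-2,-5) → rotate → (-3.86325,3.75171) → ×s → (-8.43094,8.18751) → (-8.43,8.19)
v4: (1.5,-3) → rotate → (-3.34507,-0.24598) → ×s → (-7.30009,-0.53681) → (-7.30,-0.54)
v5: (-2.5,2.5) → rotate → (3.26308,1.36100) → ×s → (7.12116,2.97018) → (7.12,2.97)
v6: (-4.5,4) → rotate → (5.41113,2.64001) → ×s → (11.80895,5.76142) → (11.81,5.76)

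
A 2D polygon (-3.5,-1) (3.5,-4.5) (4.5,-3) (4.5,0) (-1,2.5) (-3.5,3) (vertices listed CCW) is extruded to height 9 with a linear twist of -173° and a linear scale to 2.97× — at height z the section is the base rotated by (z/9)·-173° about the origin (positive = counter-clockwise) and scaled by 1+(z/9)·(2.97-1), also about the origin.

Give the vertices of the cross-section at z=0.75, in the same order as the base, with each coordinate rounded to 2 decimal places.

t = z/height = 0.75/9 = 0.0833333
s = 1 + (scale-1)·z/height = 1 + (2.97-1)·0.75/9 = 1.164167
θ = twist·z/height = -173°·0.75/9 = -14.4167° = -0.251618 rad
cos θ = 0.968511, sin θ = -0.248972 (intermediates below are computed at full precision and shown rounded to 5 d.p.)
v1: (-3.5,-1) → rotate → (-3.63876,-0.09711) → ×s → (-4.23612,-0.11305) → (-4.24,-0.11)
v2: (3.5,-4.5) → rotate → (2.26942,-5.22970) → ×s → (2.64198,-6.08824) → (2.64,-6.09)
v3: (4.5,-3) → rotate → (3.61138,-4.02590) → ×s → (4.20425,-4.68682) → (4.20,-4.69)
v4: (4.5,0) → rotate → (4.35830,-1.12037) → ×s → (5.07379,-1.30430) → (5.07,-1.30)
v5: (-1,2.5) → rotate → (-0.34608,2.67025) → ×s → (-0.40290,3.10861) → (-0.40,3.11)
v6: (-3.5,3) → rotate → (-2.64287,3.77693) → ×s → (-3.07674,4.39698) → (-3.08,4.40)

Cross-section at z=0.75: (-4.24,-0.11) (2.64,-6.09) (4.20,-4.69) (5.07,-1.30) (-0.40,3.11) (-3.08,4.40)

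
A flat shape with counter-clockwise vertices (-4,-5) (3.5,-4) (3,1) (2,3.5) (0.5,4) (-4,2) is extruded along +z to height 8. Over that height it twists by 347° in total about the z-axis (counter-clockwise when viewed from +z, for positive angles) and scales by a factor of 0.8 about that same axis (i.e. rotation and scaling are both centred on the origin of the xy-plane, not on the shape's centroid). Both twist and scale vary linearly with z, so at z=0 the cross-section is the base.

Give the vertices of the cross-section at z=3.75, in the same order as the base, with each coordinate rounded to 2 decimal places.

Cross-section at z=3.75: (4.81,3.24) (-1.95,4.41) (-2.87,-0.05) (-2.68,-2.49) (-1.51,-3.33) (2.92,-2.81)

t = z/height = 3.75/8 = 0.46875
s = 1 + (scale-1)·z/height = 1 + (0.8-1)·3.75/8 = 0.906250
θ = twist·z/height = 347°·3.75/8 = 162.6563° = 2.838887 rad
cos θ = -0.954533, sin θ = 0.298104 (intermediates below are computed at full precision and shown rounded to 5 d.p.)
v1: (-4,-5) → rotate → (5.30865,3.58025) → ×s → (4.81097,3.24460) → (4.81,3.24)
v2: (3.5,-4) → rotate → (-2.14845,4.86150) → ×s → (-1.94703,4.40573) → (-1.95,4.41)
v3: (3,1) → rotate → (-3.16170,-0.06022) → ×s → (-2.86529,-0.05458) → (-2.87,-0.05)
v4: (2,3.5) → rotate → (-2.95243,-2.74466) → ×s → (-2.67564,-2.48735) → (-2.68,-2.49)
v5: (0.5,4) → rotate → (-1.66968,-3.66908) → ×s → (-1.51315,-3.32511) → (-1.51,-3.33)
v6: (-4,2) → rotate → (3.22193,-3.10148) → ×s → (2.91987,-2.81072) → (2.92,-2.81)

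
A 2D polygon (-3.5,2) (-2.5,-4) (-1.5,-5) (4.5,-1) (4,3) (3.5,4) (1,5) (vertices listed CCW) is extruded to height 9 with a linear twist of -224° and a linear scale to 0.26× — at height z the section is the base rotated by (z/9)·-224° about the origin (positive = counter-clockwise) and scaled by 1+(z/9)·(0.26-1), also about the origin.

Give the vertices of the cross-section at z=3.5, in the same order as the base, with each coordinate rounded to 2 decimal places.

Cross-section at z=3.5: (1.30,2.56) (-2.94,1.63) (-3.61,0.89) (-0.55,-3.24) (2.28,-2.74) (2.97,-2.35) (3.59,-0.53)

t = z/height = 3.5/9 = 0.388889
s = 1 + (scale-1)·z/height = 1 + (0.26-1)·3.5/9 = 0.712222
θ = twist·z/height = -224°·3.5/9 = -87.1111° = -1.520376 rad
cos θ = 0.050399, sin θ = -0.998729 (intermediates below are computed at full precision and shown rounded to 5 d.p.)
v1: (-3.5,2) → rotate → (1.82106,3.59635) → ×s → (1.29700,2.56140) → (1.30,2.56)
v2: (-2.5,-4) → rotate → (-4.12091,2.29523) → ×s → (-2.93501,1.63471) → (-2.94,1.63)
v3: (-1.5,-5) → rotate → (-5.06924,1.24610) → ×s → (-3.61043,0.88750) → (-3.61,0.89)
v4: (4.5,-1) → rotate → (-0.77193,-4.54468) → ×s → (-0.54979,-3.23682) → (-0.55,-3.24)
v5: (4,3) → rotate → (3.19778,-3.84372) → ×s → (2.27753,-2.73758) → (2.28,-2.74)
v6: (3.5,4) → rotate → (4.17131,-3.29395) → ×s → (2.97090,-2.34603) → (2.97,-2.35)
v7: (1,5) → rotate → (5.04405,-0.74673) → ×s → (3.59248,-0.53184) → (3.59,-0.53)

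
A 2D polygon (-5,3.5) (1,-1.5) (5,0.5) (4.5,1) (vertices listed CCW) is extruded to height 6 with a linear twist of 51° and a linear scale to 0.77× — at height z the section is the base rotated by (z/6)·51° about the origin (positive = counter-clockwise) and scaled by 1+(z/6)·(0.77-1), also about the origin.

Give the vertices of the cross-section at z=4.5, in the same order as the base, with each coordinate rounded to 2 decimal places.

t = z/height = 4.5/6 = 0.75
s = 1 + (scale-1)·z/height = 1 + (0.77-1)·4.5/6 = 0.827500
θ = twist·z/height = 51°·4.5/6 = 38.2500° = 0.667588 rad
cos θ = 0.785317, sin θ = 0.619094 (intermediates below are computed at full precision and shown rounded to 5 d.p.)
v1: (-5,3.5) → rotate → (-6.09341,-0.34686) → ×s → (-5.04230,-0.28703) → (-5.04,-0.29)
v2: (1,-1.5) → rotate → (1.71396,-0.55888) → ×s → (1.41830,-0.46247) → (1.42,-0.46)
v3: (5,0.5) → rotate → (3.61704,3.48813) → ×s → (2.99310,2.88643) → (2.99,2.89)
v4: (4.5,1) → rotate → (2.91483,3.57124) → ×s → (2.41202,2.95520) → (2.41,2.96)

Cross-section at z=4.5: (-5.04,-0.29) (1.42,-0.46) (2.99,2.89) (2.41,2.96)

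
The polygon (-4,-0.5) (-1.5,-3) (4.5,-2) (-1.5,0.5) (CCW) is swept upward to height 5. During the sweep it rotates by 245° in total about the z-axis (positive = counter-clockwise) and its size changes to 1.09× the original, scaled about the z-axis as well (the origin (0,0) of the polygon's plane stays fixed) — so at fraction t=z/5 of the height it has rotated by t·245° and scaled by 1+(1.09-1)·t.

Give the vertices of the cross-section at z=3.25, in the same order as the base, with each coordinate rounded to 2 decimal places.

Cross-section at z=3.25: (4.15,-1.01) (2.61,2.41) (-3.70,3.67) (1.30,-1.06)

t = z/height = 3.25/5 = 0.65
s = 1 + (scale-1)·z/height = 1 + (1.09-1)·3.25/5 = 1.058500
θ = twist·z/height = 245°·3.25/5 = 159.2500° = 2.779437 rad
cos θ = -0.935135, sin θ = 0.354291 (intermediates below are computed at full precision and shown rounded to 5 d.p.)
v1: (-4,-0.5) → rotate → (3.91769,-0.94960) → ×s → (4.14687,-1.00515) → (4.15,-1.01)
v2: (-1.5,-3) → rotate → (2.46558,2.27397) → ×s → (2.60981,2.40700) → (2.61,2.41)
v3: (4.5,-2) → rotate → (-3.49953,3.46458) → ×s → (-3.70425,3.66726) → (-3.70,3.67)
v4: (-1.5,0.5) → rotate → (1.22556,-0.99900) → ×s → (1.29725,-1.05745) → (1.30,-1.06)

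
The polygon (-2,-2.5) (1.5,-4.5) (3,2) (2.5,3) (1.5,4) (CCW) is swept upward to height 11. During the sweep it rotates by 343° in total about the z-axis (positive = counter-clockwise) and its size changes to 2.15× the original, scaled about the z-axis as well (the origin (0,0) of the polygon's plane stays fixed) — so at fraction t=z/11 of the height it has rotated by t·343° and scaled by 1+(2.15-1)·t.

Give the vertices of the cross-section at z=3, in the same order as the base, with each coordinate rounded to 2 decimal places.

t = z/height = 3/11 = 0.272727
s = 1 + (scale-1)·z/height = 1 + (2.15-1)·3/11 = 1.313636
θ = twist·z/height = 343°·3/11 = 93.5455° = 1.632676 rad
cos θ = -0.061840, sin θ = 0.998086 (intermediates below are computed at full precision and shown rounded to 5 d.p.)
v1: (-2,-2.5) → rotate → (2.61890,-1.84157) → ×s → (3.44028,-2.41915) → (3.44,-2.42)
v2: (1.5,-4.5) → rotate → (4.39863,1.77541) → ×s → (5.77820,2.33224) → (5.78,2.33)
v3: (3,2) → rotate → (-2.18169,2.87058) → ×s → (-2.86595,3.77089) → (-2.87,3.77)
v4: (2.5,3) → rotate → (-3.14886,2.30969) → ×s → (-4.13646,3.03410) → (-4.14,3.03)
v5: (1.5,4) → rotate → (-4.08510,1.24977) → ×s → (-5.36634,1.64174) → (-5.37,1.64)

Cross-section at z=3: (3.44,-2.42) (5.78,2.33) (-2.87,3.77) (-4.14,3.03) (-5.37,1.64)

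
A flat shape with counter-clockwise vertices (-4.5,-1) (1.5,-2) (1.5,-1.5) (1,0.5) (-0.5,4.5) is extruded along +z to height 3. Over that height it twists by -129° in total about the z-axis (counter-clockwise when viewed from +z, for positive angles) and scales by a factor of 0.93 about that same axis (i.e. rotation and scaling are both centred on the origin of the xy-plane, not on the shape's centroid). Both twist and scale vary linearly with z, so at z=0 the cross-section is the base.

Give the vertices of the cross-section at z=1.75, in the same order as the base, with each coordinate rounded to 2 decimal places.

t = z/height = 1.75/3 = 0.583333
s = 1 + (scale-1)·z/height = 1 + (0.93-1)·1.75/3 = 0.959167
θ = twist·z/height = -129°·1.75/3 = -75.2500° = -1.313360 rad
cos θ = 0.254602, sin θ = -0.967046 (intermediates below are computed at full precision and shown rounded to 5 d.p.)
v1: (-4.5,-1) → rotate → (-2.11275,4.09710) → ×s → (-2.02648,3.92981) → (-2.03,3.93)
v2: (1.5,-2) → rotate → (-1.55219,-1.95977) → ×s → (-1.48881,-1.87975) → (-1.49,-1.88)
v3: (1.5,-1.5) → rotate → (-1.06867,-1.83247) → ×s → (-1.02503,-1.75765) → (-1.03,-1.76)
v4: (1,0.5) → rotate → (0.73812,-0.83974) → ×s → (0.70798,-0.80546) → (0.71,-0.81)
v5: (-0.5,4.5) → rotate → (4.22441,1.62923) → ×s → (4.05191,1.56270) → (4.05,1.56)

Cross-section at z=1.75: (-2.03,3.93) (-1.49,-1.88) (-1.03,-1.76) (0.71,-0.81) (4.05,1.56)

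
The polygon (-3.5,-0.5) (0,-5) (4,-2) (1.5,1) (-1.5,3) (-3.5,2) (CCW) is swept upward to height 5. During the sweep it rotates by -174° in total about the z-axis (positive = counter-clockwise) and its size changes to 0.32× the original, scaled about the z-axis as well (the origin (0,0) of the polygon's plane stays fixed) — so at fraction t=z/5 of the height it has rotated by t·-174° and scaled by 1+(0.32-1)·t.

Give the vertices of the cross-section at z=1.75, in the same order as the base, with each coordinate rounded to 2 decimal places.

t = z/height = 1.75/5 = 0.35
s = 1 + (scale-1)·z/height = 1 + (0.32-1)·1.75/5 = 0.762000
θ = twist·z/height = -174°·1.75/5 = -60.9000° = -1.062906 rad
cos θ = 0.486335, sin θ = -0.873772 (intermediates below are computed at full precision and shown rounded to 5 d.p.)
v1: (-3.5,-0.5) → rotate → (-2.13906,2.81504) → ×s → (-1.62996,2.14506) → (-1.63,2.15)
v2: (0,-5) → rotate → (-4.36886,-2.43168) → ×s → (-3.32907,-1.85294) → (-3.33,-1.85)
v3: (4,-2) → rotate → (0.19780,-4.46776) → ×s → (0.15072,-3.40443) → (0.15,-3.40)
v4: (1.5,1) → rotate → (1.60328,-0.82432) → ×s → (1.22170,-0.62813) → (1.22,-0.63)
v5: (-1.5,3) → rotate → (1.89181,2.76966) → ×s → (1.44156,2.11048) → (1.44,2.11)
v6: (-3.5,2) → rotate → (0.04537,4.03087) → ×s → (0.03457,3.07153) → (0.03,3.07)

Cross-section at z=1.75: (-1.63,2.15) (-3.33,-1.85) (0.15,-3.40) (1.22,-0.63) (1.44,2.11) (0.03,3.07)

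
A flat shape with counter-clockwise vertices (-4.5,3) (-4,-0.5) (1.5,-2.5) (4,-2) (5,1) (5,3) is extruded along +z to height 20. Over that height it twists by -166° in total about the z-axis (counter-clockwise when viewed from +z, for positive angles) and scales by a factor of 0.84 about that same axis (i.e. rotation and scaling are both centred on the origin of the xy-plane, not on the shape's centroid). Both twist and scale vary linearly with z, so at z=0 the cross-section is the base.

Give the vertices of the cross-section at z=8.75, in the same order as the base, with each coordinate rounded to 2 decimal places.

t = z/height = 8.75/20 = 0.4375
s = 1 + (scale-1)·z/height = 1 + (0.84-1)·8.75/20 = 0.930000
θ = twist·z/height = -166°·8.75/20 = -72.6250° = -1.267545 rad
cos θ = 0.298624, sin θ = -0.954371 (intermediates below are computed at full precision and shown rounded to 5 d.p.)
v1: (-4.5,3) → rotate → (1.51930,5.19054) → ×s → (1.41295,4.82720) → (1.41,4.83)
v2: (-4,-0.5) → rotate → (-1.67168,3.66817) → ×s → (-1.55467,3.41140) → (-1.55,3.41)
v3: (1.5,-2.5) → rotate → (-1.93799,-2.17812) → ×s → (-1.80233,-2.02565) → (-1.80,-2.03)
v4: (4,-2) → rotate → (-0.71424,-4.41473) → ×s → (-0.66425,-4.10570) → (-0.66,-4.11)
v5: (5,1) → rotate → (2.44749,-4.47323) → ×s → (2.27617,-4.16010) → (2.28,-4.16)
v6: (5,3) → rotate → (4.35623,-3.87598) → ×s → (4.05130,-3.60466) → (4.05,-3.60)

Cross-section at z=8.75: (1.41,4.83) (-1.55,3.41) (-1.80,-2.03) (-0.66,-4.11) (2.28,-4.16) (4.05,-3.60)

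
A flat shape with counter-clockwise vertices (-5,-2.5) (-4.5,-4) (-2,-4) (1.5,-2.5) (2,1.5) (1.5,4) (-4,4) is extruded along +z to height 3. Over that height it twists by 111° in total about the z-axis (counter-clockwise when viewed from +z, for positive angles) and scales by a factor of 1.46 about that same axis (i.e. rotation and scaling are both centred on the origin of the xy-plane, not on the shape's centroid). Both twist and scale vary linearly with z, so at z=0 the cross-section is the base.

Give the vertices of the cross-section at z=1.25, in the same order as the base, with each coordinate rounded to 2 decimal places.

Cross-section at z=1.25: (-1.97,-6.36) (-0.26,-7.17) (1.80,-5.02) (3.39,-0.77) (0.36,2.96) (-2.21,4.59) (-6.74,-0.15)

t = z/height = 1.25/3 = 0.416667
s = 1 + (scale-1)·z/height = 1 + (1.46-1)·1.25/3 = 1.191667
θ = twist·z/height = 111°·1.25/3 = 46.2500° = 0.807215 rad
cos θ = 0.691513, sin θ = 0.722364 (intermediates below are computed at full precision and shown rounded to 5 d.p.)
v1: (-5,-2.5) → rotate → (-1.65166,-5.34060) → ×s → (-1.96822,-6.36422) → (-1.97,-6.36)
v2: (-4.5,-4) → rotate → (-0.22235,-6.01669) → ×s → (-0.26497,-7.16989) → (-0.26,-7.17)
v3: (-2,-4) → rotate → (1.50643,-4.21078) → ×s → (1.79516,-5.01785) → (1.80,-5.02)
v4: (1.5,-2.5) → rotate → (2.84318,-0.64524) → ×s → (3.38812,-0.76891) → (3.39,-0.77)
v5: (2,1.5) → rotate → (0.29948,2.48200) → ×s → (0.35688,2.95771) → (0.36,2.96)
v6: (1.5,4) → rotate → (-1.85219,3.84960) → ×s → (-2.20719,4.58744) → (-2.21,4.59)
v7: (-4,4) → rotate → (-5.65551,-0.12340) → ×s → (-6.73948,-0.14706) → (-6.74,-0.15)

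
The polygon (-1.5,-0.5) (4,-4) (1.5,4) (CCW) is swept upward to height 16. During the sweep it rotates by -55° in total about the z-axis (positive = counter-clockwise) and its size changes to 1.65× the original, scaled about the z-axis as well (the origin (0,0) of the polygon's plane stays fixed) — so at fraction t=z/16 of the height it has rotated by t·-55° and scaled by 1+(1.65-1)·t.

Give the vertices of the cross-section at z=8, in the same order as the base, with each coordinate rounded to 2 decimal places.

Cross-section at z=8: (-2.07,0.33) (2.25,-7.15) (4.21,3.78)

t = z/height = 8/16 = 0.5
s = 1 + (scale-1)·z/height = 1 + (1.65-1)·8/16 = 1.325000
θ = twist·z/height = -55°·8/16 = -27.5000° = -0.479966 rad
cos θ = 0.887011, sin θ = -0.461749 (intermediates below are computed at full precision and shown rounded to 5 d.p.)
v1: (-1.5,-0.5) → rotate → (-1.56139,0.24912) → ×s → (-2.06884,0.33008) → (-2.07,0.33)
v2: (4,-4) → rotate → (1.70105,-5.39504) → ×s → (2.25389,-7.14843) → (2.25,-7.15)
v3: (1.5,4) → rotate → (3.17751,2.85542) → ×s → (4.21020,3.78343) → (4.21,3.78)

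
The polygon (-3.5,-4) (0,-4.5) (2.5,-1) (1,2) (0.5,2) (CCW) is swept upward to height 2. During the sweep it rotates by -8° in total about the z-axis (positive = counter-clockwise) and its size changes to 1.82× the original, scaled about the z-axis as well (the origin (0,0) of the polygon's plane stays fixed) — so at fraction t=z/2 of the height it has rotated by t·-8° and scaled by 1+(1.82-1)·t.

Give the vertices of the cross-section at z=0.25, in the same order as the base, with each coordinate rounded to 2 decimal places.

Cross-section at z=0.25: (-3.94,-4.34) (-0.09,-4.96) (2.74,-1.15) (1.14,2.19) (0.59,2.20)

t = z/height = 0.25/2 = 0.125
s = 1 + (scale-1)·z/height = 1 + (1.82-1)·0.25/2 = 1.102500
θ = twist·z/height = -8°·0.25/2 = -1.0000° = -0.017453 rad
cos θ = 0.999848, sin θ = -0.017452 (intermediates below are computed at full precision and shown rounded to 5 d.p.)
v1: (-3.5,-4) → rotate → (-3.56928,-3.93831) → ×s → (-3.93513,-4.34198) → (-3.94,-4.34)
v2: (0,-4.5) → rotate → (-0.07854,-4.49931) → ×s → (-0.08659,-4.96049) → (-0.09,-4.96)
v3: (2.5,-1) → rotate → (2.48217,-1.04348) → ×s → (2.73659,-1.15044) → (2.74,-1.15)
v4: (1,2) → rotate → (1.03475,1.98224) → ×s → (1.14081,2.18542) → (1.14,2.19)
v5: (0.5,2) → rotate → (0.53483,1.99097) → ×s → (0.58965,2.19504) → (0.59,2.20)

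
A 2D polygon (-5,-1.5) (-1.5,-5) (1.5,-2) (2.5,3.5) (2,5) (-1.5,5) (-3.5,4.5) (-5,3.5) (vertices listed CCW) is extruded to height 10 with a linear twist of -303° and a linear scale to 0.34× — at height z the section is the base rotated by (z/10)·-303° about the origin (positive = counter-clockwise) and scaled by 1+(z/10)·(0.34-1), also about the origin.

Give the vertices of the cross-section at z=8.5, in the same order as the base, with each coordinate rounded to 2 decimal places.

Cross-section at z=8.5: (1.12,-2.00) (2.29,-0.17) (0.72,0.83) (-1.74,0.74) (-2.33,0.38) (-2.00,-1.12) (-1.60,-1.93) (-1.03,-2.47)

t = z/height = 8.5/10 = 0.85
s = 1 + (scale-1)·z/height = 1 + (0.34-1)·8.5/10 = 0.439000
θ = twist·z/height = -303°·8.5/10 = -257.5500° = -4.495095 rad
cos θ = -0.215588, sin θ = 0.976485 (intermediates below are computed at full precision and shown rounded to 5 d.p.)
v1: (-5,-1.5) → rotate → (2.54266,-4.55904) → ×s → (1.11623,-2.00142) → (1.12,-2.00)
v2: (-1.5,-5) → rotate → (5.20580,-0.38679) → ×s → (2.28535,-0.16980) → (2.29,-0.17)
v3: (1.5,-2) → rotate → (1.62959,1.89590) → ×s → (0.71539,0.83230) → (0.72,0.83)
v4: (2.5,3.5) → rotate → (-3.95666,1.68665) → ×s → (-1.73698,0.74044) → (-1.74,0.74)
v5: (2,5) → rotate → (-5.31360,0.87503) → ×s → (-2.33267,0.38414) → (-2.33,0.38)
v6: (-1.5,5) → rotate → (-4.55904,-2.54266) → ×s → (-2.00142,-1.11623) → (-2.00,-1.12)
v7: (-3.5,4.5) → rotate → (-3.63962,-4.38784) → ×s → (-1.59779,-1.92626) → (-1.60,-1.93)
v8: (-5,3.5) → rotate → (-2.33976,-5.63698) → ×s → (-1.02715,-2.47463) → (-1.03,-2.47)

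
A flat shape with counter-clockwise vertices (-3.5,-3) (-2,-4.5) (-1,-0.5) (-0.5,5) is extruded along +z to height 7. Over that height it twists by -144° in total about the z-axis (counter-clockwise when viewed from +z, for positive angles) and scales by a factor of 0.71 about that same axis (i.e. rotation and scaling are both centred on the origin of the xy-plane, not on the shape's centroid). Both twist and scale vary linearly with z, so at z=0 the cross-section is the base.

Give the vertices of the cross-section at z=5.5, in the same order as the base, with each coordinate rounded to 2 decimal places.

Cross-section at z=5.5: (-1.07,3.40) (-2.59,2.79) (-0.05,0.86) (3.70,-1.16)

t = z/height = 5.5/7 = 0.785714
s = 1 + (scale-1)·z/height = 1 + (0.71-1)·5.5/7 = 0.772143
θ = twist·z/height = -144°·5.5/7 = -113.1429° = -1.974715 rad
cos θ = -0.393025, sin θ = -0.919528 (intermediates below are computed at full precision and shown rounded to 5 d.p.)
v1: (-3.5,-3) → rotate → (-1.38300,4.39742) → ×s → (-1.06787,3.39544) → (-1.07,3.40)
v2: (-2,-4.5) → rotate → (-3.35182,3.60767) → ×s → (-2.58809,2.78564) → (-2.59,2.79)
v3: (-1,-0.5) → rotate → (-0.06674,1.11604) → ×s → (-0.05153,0.86174) → (-0.05,0.86)
v4: (-0.5,5) → rotate → (4.79415,-1.50536) → ×s → (3.70177,-1.16235) → (3.70,-1.16)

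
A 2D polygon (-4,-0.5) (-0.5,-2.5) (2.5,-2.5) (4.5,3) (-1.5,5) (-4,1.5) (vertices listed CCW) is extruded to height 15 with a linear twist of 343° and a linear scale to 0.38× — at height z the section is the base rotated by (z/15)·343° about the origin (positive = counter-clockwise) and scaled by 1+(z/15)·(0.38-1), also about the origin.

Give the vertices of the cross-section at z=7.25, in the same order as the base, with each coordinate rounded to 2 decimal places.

Cross-section at z=7.25: (2.80,-0.35) (0.77,1.61) (-1.27,2.13) (-3.57,-1.26) (0.16,-3.65) (2.46,-1.71)

t = z/height = 7.25/15 = 0.483333
s = 1 + (scale-1)·z/height = 1 + (0.38-1)·7.25/15 = 0.700333
θ = twist·z/height = 343°·7.25/15 = 165.7833° = 2.893465 rad
cos θ = -0.969374, sin θ = 0.245589 (intermediates below are computed at full precision and shown rounded to 5 d.p.)
v1: (-4,-0.5) → rotate → (4.00029,-0.49767) → ×s → (2.80154,-0.34854) → (2.80,-0.35)
v2: (-0.5,-2.5) → rotate → (1.09866,2.30064) → ×s → (0.76943,1.61122) → (0.77,1.61)
v3: (2.5,-2.5) → rotate → (-1.80946,3.03741) → ×s → (-1.26723,2.12720) → (-1.27,2.13)
v4: (4.5,3) → rotate → (-5.09895,-1.80297) → ×s → (-3.57097,-1.26268) → (-3.57,-1.26)
v5: (-1.5,5) → rotate → (0.22611,-5.21525) → ×s → (0.15836,-3.65242) → (0.16,-3.65)
v6: (-4,1.5) → rotate → (3.50911,-2.43642) → ×s → (2.45755,-1.70631) → (2.46,-1.71)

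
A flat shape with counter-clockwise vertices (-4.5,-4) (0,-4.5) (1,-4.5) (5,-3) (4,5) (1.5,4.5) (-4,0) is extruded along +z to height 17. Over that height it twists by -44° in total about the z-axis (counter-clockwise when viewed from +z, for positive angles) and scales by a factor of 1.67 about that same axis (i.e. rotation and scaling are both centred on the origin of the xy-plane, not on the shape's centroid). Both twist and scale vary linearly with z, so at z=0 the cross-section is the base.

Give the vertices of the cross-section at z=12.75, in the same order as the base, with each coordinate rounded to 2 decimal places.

t = z/height = 12.75/17 = 0.75
s = 1 + (scale-1)·z/height = 1 + (1.67-1)·12.75/17 = 1.502500
θ = twist·z/height = -44°·12.75/17 = -33.0000° = -0.575959 rad
cos θ = 0.838671, sin θ = -0.544639 (intermediates below are computed at full precision and shown rounded to 5 d.p.)
v1: (-4.5,-4) → rotate → (-5.95257,-0.90381) → ×s → (-8.94374,-1.35797) → (-8.94,-1.36)
v2: (0,-4.5) → rotate → (-2.45088,-3.77402) → ×s → (-3.68244,-5.67046) → (-3.68,-5.67)
v3: (1,-4.5) → rotate → (-1.61221,-4.31866) → ×s → (-2.42234,-6.48878) → (-2.42,-6.49)
v4: (5,-3) → rotate → (2.55944,-5.23921) → ×s → (3.84555,-7.87191) → (3.85,-7.87)
v5: (4,5) → rotate → (6.07788,2.01480) → ×s → (9.13201,3.02723) → (9.13,3.03)
v6: (1.5,4.5) → rotate → (3.70888,2.95706) → ×s → (5.57259,4.44298) → (5.57,4.44)
v7: (-4,0) → rotate → (-3.35468,2.17856) → ×s → (-5.04041,3.27328) → (-5.04,3.27)

Cross-section at z=12.75: (-8.94,-1.36) (-3.68,-5.67) (-2.42,-6.49) (3.85,-7.87) (9.13,3.03) (5.57,4.44) (-5.04,3.27)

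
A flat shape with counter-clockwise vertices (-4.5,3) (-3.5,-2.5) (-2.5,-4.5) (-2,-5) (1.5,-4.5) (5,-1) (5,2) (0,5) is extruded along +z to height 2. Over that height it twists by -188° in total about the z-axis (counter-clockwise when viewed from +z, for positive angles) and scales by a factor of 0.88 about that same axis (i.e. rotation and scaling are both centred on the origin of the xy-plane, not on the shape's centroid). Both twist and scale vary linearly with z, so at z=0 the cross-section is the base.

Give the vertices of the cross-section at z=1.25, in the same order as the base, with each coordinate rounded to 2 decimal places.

Cross-section at z=1.25: (4.38,2.41) (-0.56,3.94) (-2.62,3.97) (-3.25,3.78) (-4.33,0.69) (-2.96,-3.68) (-0.49,-4.96) (4.10,-2.14)

t = z/height = 1.25/2 = 0.625
s = 1 + (scale-1)·z/height = 1 + (0.88-1)·1.25/2 = 0.925000
θ = twist·z/height = -188°·1.25/2 = -117.5000° = -2.050762 rad
cos θ = -0.461749, sin θ = -0.887011 (intermediates below are computed at full precision and shown rounded to 5 d.p.)
v1: (-4.5,3) → rotate → (4.73890,2.60630) → ×s → (4.38348,2.41083) → (4.38,2.41)
v2: (-3.5,-2.5) → rotate → (-0.60141,4.25891) → ×s → (-0.55630,3.93949) → (-0.56,3.94)
v3: (-2.5,-4.5) → rotate → (-2.83718,4.29540) → ×s → (-2.62439,3.97324) → (-2.62,3.97)
v4: (-2,-5) → rotate → (-3.51156,4.08276) → ×s → (-3.24819,3.77656) → (-3.25,3.78)
v5: (1.5,-4.5) → rotate → (-4.68417,0.74735) → ×s → (-4.33286,0.69130) → (-4.33,0.69)
v6: (5,-1) → rotate → (-3.19575,-3.97331) → ×s → (-2.95607,-3.67531) → (-2.96,-3.68)
v7: (5,2) → rotate → (-0.53472,-5.35855) → ×s → (-0.49462,-4.95666) → (-0.49,-4.96)
v8: (0,5) → rotate → (4.43505,-2.30874) → ×s → (4.10243,-2.13559) → (4.10,-2.14)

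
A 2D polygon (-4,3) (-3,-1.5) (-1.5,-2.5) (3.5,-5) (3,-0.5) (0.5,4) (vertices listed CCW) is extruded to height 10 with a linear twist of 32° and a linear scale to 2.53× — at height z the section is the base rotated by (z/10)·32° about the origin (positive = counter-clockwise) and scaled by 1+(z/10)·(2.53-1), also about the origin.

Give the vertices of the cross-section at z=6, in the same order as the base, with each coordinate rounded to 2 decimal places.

Cross-section at z=6: (-9.14,2.91) (-4.49,-4.61) (-1.14,-5.47) (9.49,-6.85) (5.75,0.99) (-1.62,7.56)

t = z/height = 6/10 = 0.6
s = 1 + (scale-1)·z/height = 1 + (2.53-1)·6/10 = 1.918000
θ = twist·z/height = 32°·6/10 = 19.2000° = 0.335103 rad
cos θ = 0.944376, sin θ = 0.328867 (intermediates below are computed at full precision and shown rounded to 5 d.p.)
v1: (-4,3) → rotate → (-4.76411,1.51766) → ×s → (-9.13755,2.91088) → (-9.14,2.91)
v2: (-3,-1.5) → rotate → (-2.33983,-2.40316) → ×s → (-4.48779,-4.60927) → (-4.49,-4.61)
v3: (-1.5,-2.5) → rotate → (-0.59440,-2.85424) → ×s → (-1.14006,-5.47443) → (-1.14,-5.47)
v4: (3.5,-5) → rotate → (4.94965,-3.57085) → ×s → (9.49343,-6.84889) → (9.49,-6.85)
v5: (3,-0.5) → rotate → (2.99756,0.51441) → ×s → (5.74932,0.98664) → (5.75,0.99)
v6: (0.5,4) → rotate → (-0.84328,3.94194) → ×s → (-1.61741,7.56064) → (-1.62,7.56)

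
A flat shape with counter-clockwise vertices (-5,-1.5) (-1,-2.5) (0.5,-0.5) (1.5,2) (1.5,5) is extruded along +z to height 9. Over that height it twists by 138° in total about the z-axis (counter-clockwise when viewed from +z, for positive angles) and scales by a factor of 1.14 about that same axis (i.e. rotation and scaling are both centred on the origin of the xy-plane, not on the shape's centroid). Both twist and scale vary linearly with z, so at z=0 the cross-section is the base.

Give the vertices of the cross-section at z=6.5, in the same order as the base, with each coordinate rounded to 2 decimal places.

t = z/height = 6.5/9 = 0.722222
s = 1 + (scale-1)·z/height = 1 + (1.14-1)·6.5/9 = 1.101111
θ = twist·z/height = 138°·6.5/9 = 99.6667° = 1.739511 rad
cos θ = -0.167916, sin θ = 0.985801 (intermediates below are computed at full precision and shown rounded to 5 d.p.)
v1: (-5,-1.5) → rotate → (2.31828,-4.67713) → ×s → (2.55269,-5.15004) → (2.55,-5.15)
v2: (-1,-2.5) → rotate → (2.63242,-0.56601) → ×s → (2.89859,-0.62324) → (2.90,-0.62)
v3: (0.5,-0.5) → rotate → (0.40894,0.57686) → ×s → (0.45029,0.63519) → (0.45,0.64)
v4: (1.5,2) → rotate → (-2.22348,1.14287) → ×s → (-2.44829,1.25843) → (-2.45,1.26)
v5: (1.5,5) → rotate → (-5.18088,0.63912) → ×s → (-5.70473,0.70374) → (-5.70,0.70)

Cross-section at z=6.5: (2.55,-5.15) (2.90,-0.62) (0.45,0.64) (-2.45,1.26) (-5.70,0.70)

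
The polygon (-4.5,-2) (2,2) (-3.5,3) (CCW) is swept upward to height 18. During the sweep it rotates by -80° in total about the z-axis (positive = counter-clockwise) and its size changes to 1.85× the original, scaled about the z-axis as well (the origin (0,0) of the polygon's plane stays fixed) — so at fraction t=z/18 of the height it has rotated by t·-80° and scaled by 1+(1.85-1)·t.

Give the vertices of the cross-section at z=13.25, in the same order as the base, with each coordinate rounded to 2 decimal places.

Cross-section at z=13.25: (-6.56,4.58) (4.46,-1.10) (1.24,7.39)

t = z/height = 13.25/18 = 0.736111
s = 1 + (scale-1)·z/height = 1 + (1.85-1)·13.25/18 = 1.625694
θ = twist·z/height = -80°·13.25/18 = -58.8889° = -1.027805 rad
cos θ = 0.516699, sin θ = -0.856167 (intermediates below are computed at full precision and shown rounded to 5 d.p.)
v1: (-4.5,-2) → rotate → (-4.03748,2.81935) → ×s → (-6.56371,4.58341) → (-6.56,4.58)
v2: (2,2) → rotate → (2.74573,-0.67894) → ×s → (4.46372,-1.10374) → (4.46,-1.10)
v3: (-3.5,3) → rotate → (0.76005,4.54668) → ×s → (1.23561,7.39152) → (1.24,7.39)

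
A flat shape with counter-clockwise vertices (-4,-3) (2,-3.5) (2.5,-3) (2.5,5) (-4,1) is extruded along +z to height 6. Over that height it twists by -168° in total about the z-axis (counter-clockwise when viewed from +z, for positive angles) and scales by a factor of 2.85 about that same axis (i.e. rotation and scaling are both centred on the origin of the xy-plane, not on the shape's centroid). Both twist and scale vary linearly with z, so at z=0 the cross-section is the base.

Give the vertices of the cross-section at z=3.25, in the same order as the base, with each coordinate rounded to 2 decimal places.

Cross-section at z=3.25: (-5.87,8.11) (-7.08,-3.88) (-6.09,-4.90) (9.92,-5.18) (2.14,7.97)

t = z/height = 3.25/6 = 0.541667
s = 1 + (scale-1)·z/height = 1 + (2.85-1)·3.25/6 = 2.002083
θ = twist·z/height = -168°·3.25/6 = -91.0000° = -1.588250 rad
cos θ = -0.017452, sin θ = -0.999848 (intermediates below are computed at full precision and shown rounded to 5 d.p.)
v1: (-4,-3) → rotate → (-2.92973,4.05175) → ×s → (-5.86557,8.11194) → (-5.87,8.11)
v2: (2,-3.5) → rotate → (-3.53437,-1.93861) → ×s → (-7.07611,-3.88126) → (-7.08,-3.88)
v3: (2.5,-3) → rotate → (-3.04317,-2.44726) → ×s → (-6.09269,-4.89962) → (-6.09,-4.90)
v4: (2.5,5) → rotate → (4.95561,-2.58688) → ×s → (9.92154,-5.17915) → (9.92,-5.18)
v5: (-4,1) → rotate → (1.06966,3.98194) → ×s → (2.14154,7.97217) → (2.14,7.97)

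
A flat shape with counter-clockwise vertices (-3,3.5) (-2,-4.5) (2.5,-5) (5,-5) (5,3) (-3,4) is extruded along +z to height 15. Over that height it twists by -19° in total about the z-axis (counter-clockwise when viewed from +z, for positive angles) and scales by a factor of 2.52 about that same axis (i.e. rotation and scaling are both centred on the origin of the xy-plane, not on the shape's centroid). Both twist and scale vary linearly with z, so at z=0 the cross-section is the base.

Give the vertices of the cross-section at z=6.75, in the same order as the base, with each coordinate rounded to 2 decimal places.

Cross-section at z=6.75: (-4.12,6.58) (-4.46,-6.99) (2.91,-8.95) (7.07,-9.58) (9.08,3.74) (-3.99,7.41)

t = z/height = 6.75/15 = 0.45
s = 1 + (scale-1)·z/height = 1 + (2.52-1)·6.75/15 = 1.684000
θ = twist·z/height = -19°·6.75/15 = -8.5500° = -0.149226 rad
cos θ = 0.988886, sin θ = -0.148672 (intermediates below are computed at full precision and shown rounded to 5 d.p.)
v1: (-3,3.5) → rotate → (-2.44631,3.90712) → ×s → (-4.11958,6.57959) → (-4.12,6.58)
v2: (-2,-4.5) → rotate → (-2.64680,-4.15264) → ×s → (-4.45721,-6.99305) → (-4.46,-6.99)
v3: (2.5,-5) → rotate → (1.72885,-5.31611) → ×s → (2.91139,-8.95234) → (2.91,-8.95)
v4: (5,-5) → rotate → (4.20107,-5.68779) → ×s → (7.07460,-9.57825) → (7.07,-9.58)
v5: (5,3) → rotate → (5.39045,2.22330) → ×s → (9.07752,3.74403) → (9.08,3.74)
v6: (-3,4) → rotate → (-2.37197,4.40156) → ×s → (-3.99440,7.41223) → (-3.99,7.41)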